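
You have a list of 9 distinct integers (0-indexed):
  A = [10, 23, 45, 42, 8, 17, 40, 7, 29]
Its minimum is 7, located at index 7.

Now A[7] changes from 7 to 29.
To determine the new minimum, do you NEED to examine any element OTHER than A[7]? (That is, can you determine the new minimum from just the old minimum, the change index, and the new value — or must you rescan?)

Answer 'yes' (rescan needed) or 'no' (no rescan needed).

Answer: yes

Derivation:
Old min = 7 at index 7
Change at index 7: 7 -> 29
Index 7 WAS the min and new value 29 > old min 7. Must rescan other elements to find the new min.
Needs rescan: yes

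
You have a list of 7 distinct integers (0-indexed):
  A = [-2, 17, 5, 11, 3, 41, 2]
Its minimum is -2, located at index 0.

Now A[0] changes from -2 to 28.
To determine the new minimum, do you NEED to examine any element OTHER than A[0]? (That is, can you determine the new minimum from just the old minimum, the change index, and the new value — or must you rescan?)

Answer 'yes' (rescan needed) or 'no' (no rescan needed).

Old min = -2 at index 0
Change at index 0: -2 -> 28
Index 0 WAS the min and new value 28 > old min -2. Must rescan other elements to find the new min.
Needs rescan: yes

Answer: yes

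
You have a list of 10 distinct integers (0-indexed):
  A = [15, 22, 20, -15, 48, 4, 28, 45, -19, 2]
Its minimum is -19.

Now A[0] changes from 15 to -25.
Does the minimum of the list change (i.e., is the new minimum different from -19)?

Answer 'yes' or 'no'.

Old min = -19
Change: A[0] 15 -> -25
Changed element was NOT the min; min changes only if -25 < -19.
New min = -25; changed? yes

Answer: yes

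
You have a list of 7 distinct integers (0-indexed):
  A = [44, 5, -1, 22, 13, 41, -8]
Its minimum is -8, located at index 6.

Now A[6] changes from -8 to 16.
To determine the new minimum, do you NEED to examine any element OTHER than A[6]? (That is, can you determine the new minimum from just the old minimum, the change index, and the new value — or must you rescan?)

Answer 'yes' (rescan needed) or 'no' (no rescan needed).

Old min = -8 at index 6
Change at index 6: -8 -> 16
Index 6 WAS the min and new value 16 > old min -8. Must rescan other elements to find the new min.
Needs rescan: yes

Answer: yes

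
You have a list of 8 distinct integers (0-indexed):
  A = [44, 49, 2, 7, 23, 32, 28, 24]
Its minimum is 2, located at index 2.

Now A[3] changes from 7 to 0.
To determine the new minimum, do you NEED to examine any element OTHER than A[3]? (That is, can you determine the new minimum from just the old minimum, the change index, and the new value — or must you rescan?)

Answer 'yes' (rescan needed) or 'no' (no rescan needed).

Old min = 2 at index 2
Change at index 3: 7 -> 0
Index 3 was NOT the min. New min = min(2, 0). No rescan of other elements needed.
Needs rescan: no

Answer: no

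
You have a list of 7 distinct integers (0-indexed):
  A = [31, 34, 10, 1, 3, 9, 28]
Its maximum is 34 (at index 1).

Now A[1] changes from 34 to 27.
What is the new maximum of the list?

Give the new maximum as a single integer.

Old max = 34 (at index 1)
Change: A[1] 34 -> 27
Changed element WAS the max -> may need rescan.
  Max of remaining elements: 31
  New max = max(27, 31) = 31

Answer: 31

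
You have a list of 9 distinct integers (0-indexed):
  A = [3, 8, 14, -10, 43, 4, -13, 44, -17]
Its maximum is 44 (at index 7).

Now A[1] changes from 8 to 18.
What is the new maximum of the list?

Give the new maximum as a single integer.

Answer: 44

Derivation:
Old max = 44 (at index 7)
Change: A[1] 8 -> 18
Changed element was NOT the old max.
  New max = max(old_max, new_val) = max(44, 18) = 44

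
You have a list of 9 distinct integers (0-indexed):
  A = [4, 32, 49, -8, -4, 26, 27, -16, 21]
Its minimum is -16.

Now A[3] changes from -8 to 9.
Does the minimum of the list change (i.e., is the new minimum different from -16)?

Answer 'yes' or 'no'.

Answer: no

Derivation:
Old min = -16
Change: A[3] -8 -> 9
Changed element was NOT the min; min changes only if 9 < -16.
New min = -16; changed? no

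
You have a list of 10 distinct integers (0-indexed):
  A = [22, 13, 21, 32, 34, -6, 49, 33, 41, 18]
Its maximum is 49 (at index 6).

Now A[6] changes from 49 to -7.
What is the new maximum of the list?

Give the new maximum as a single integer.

Answer: 41

Derivation:
Old max = 49 (at index 6)
Change: A[6] 49 -> -7
Changed element WAS the max -> may need rescan.
  Max of remaining elements: 41
  New max = max(-7, 41) = 41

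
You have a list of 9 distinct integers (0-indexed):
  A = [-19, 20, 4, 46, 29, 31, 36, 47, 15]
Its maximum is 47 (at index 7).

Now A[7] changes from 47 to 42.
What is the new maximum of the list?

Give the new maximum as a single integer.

Old max = 47 (at index 7)
Change: A[7] 47 -> 42
Changed element WAS the max -> may need rescan.
  Max of remaining elements: 46
  New max = max(42, 46) = 46

Answer: 46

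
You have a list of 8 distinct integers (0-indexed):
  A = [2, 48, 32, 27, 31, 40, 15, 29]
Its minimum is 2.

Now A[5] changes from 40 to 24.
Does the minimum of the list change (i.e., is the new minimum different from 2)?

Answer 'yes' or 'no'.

Answer: no

Derivation:
Old min = 2
Change: A[5] 40 -> 24
Changed element was NOT the min; min changes only if 24 < 2.
New min = 2; changed? no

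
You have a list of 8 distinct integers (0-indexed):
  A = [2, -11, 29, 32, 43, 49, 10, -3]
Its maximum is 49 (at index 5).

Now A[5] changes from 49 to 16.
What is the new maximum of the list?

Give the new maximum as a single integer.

Old max = 49 (at index 5)
Change: A[5] 49 -> 16
Changed element WAS the max -> may need rescan.
  Max of remaining elements: 43
  New max = max(16, 43) = 43

Answer: 43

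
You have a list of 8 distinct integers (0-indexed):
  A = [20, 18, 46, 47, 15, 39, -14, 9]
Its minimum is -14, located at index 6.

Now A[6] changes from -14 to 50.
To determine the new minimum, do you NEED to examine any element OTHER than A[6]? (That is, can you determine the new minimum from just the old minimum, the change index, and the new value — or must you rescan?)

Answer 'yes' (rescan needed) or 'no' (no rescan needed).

Answer: yes

Derivation:
Old min = -14 at index 6
Change at index 6: -14 -> 50
Index 6 WAS the min and new value 50 > old min -14. Must rescan other elements to find the new min.
Needs rescan: yes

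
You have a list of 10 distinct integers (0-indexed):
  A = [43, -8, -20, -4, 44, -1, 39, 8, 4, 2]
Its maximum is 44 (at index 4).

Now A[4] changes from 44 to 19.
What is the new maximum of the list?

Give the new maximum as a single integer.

Answer: 43

Derivation:
Old max = 44 (at index 4)
Change: A[4] 44 -> 19
Changed element WAS the max -> may need rescan.
  Max of remaining elements: 43
  New max = max(19, 43) = 43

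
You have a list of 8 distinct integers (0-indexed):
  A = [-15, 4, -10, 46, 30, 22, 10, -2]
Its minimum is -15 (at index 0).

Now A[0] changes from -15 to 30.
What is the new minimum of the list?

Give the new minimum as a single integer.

Old min = -15 (at index 0)
Change: A[0] -15 -> 30
Changed element WAS the min. Need to check: is 30 still <= all others?
  Min of remaining elements: -10
  New min = min(30, -10) = -10

Answer: -10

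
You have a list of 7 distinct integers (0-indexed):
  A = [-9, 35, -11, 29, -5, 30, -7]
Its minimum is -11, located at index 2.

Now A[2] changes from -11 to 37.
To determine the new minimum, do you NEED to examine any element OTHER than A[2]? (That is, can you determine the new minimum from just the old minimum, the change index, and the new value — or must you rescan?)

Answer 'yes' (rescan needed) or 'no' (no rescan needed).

Answer: yes

Derivation:
Old min = -11 at index 2
Change at index 2: -11 -> 37
Index 2 WAS the min and new value 37 > old min -11. Must rescan other elements to find the new min.
Needs rescan: yes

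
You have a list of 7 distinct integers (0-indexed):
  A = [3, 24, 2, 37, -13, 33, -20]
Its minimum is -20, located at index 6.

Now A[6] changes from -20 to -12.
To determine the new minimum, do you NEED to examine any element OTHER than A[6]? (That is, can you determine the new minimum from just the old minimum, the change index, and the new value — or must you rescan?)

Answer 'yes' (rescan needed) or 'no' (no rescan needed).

Old min = -20 at index 6
Change at index 6: -20 -> -12
Index 6 WAS the min and new value -12 > old min -20. Must rescan other elements to find the new min.
Needs rescan: yes

Answer: yes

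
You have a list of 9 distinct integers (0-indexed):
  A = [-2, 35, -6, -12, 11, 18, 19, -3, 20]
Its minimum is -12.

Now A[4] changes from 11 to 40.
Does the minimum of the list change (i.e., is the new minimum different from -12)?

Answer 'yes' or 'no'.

Old min = -12
Change: A[4] 11 -> 40
Changed element was NOT the min; min changes only if 40 < -12.
New min = -12; changed? no

Answer: no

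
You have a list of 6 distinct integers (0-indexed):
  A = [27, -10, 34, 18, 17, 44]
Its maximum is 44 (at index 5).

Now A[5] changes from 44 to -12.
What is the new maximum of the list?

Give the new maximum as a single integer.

Old max = 44 (at index 5)
Change: A[5] 44 -> -12
Changed element WAS the max -> may need rescan.
  Max of remaining elements: 34
  New max = max(-12, 34) = 34

Answer: 34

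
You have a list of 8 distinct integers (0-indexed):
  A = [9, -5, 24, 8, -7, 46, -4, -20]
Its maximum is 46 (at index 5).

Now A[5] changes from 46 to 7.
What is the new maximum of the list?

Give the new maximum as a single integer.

Old max = 46 (at index 5)
Change: A[5] 46 -> 7
Changed element WAS the max -> may need rescan.
  Max of remaining elements: 24
  New max = max(7, 24) = 24

Answer: 24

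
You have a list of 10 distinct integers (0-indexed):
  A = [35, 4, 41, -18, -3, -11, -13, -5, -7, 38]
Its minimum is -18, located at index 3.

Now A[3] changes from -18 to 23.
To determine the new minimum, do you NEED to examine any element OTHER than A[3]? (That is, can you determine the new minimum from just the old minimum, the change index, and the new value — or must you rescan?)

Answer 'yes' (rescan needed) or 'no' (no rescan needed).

Old min = -18 at index 3
Change at index 3: -18 -> 23
Index 3 WAS the min and new value 23 > old min -18. Must rescan other elements to find the new min.
Needs rescan: yes

Answer: yes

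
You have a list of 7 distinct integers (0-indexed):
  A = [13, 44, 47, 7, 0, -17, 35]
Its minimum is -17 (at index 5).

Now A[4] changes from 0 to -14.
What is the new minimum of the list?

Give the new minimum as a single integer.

Old min = -17 (at index 5)
Change: A[4] 0 -> -14
Changed element was NOT the old min.
  New min = min(old_min, new_val) = min(-17, -14) = -17

Answer: -17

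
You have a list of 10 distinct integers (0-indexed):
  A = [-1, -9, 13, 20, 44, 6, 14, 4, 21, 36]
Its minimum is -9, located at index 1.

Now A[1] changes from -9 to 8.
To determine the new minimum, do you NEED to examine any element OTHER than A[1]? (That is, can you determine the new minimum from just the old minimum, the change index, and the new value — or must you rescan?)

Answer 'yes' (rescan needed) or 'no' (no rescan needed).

Answer: yes

Derivation:
Old min = -9 at index 1
Change at index 1: -9 -> 8
Index 1 WAS the min and new value 8 > old min -9. Must rescan other elements to find the new min.
Needs rescan: yes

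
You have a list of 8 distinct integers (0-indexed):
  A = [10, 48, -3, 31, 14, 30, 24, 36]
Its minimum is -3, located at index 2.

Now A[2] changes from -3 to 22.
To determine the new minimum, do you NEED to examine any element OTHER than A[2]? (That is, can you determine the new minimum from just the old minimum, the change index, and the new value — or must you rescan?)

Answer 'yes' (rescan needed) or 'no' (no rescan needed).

Old min = -3 at index 2
Change at index 2: -3 -> 22
Index 2 WAS the min and new value 22 > old min -3. Must rescan other elements to find the new min.
Needs rescan: yes

Answer: yes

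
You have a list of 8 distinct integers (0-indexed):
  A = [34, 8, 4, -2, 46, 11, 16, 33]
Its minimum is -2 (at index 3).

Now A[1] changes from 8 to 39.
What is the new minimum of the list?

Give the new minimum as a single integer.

Answer: -2

Derivation:
Old min = -2 (at index 3)
Change: A[1] 8 -> 39
Changed element was NOT the old min.
  New min = min(old_min, new_val) = min(-2, 39) = -2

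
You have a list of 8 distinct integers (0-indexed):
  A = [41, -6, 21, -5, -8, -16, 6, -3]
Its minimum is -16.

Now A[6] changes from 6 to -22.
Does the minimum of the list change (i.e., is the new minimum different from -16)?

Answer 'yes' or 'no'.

Old min = -16
Change: A[6] 6 -> -22
Changed element was NOT the min; min changes only if -22 < -16.
New min = -22; changed? yes

Answer: yes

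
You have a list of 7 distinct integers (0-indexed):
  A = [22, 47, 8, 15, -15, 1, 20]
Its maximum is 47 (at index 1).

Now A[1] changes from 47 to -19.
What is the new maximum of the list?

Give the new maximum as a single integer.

Old max = 47 (at index 1)
Change: A[1] 47 -> -19
Changed element WAS the max -> may need rescan.
  Max of remaining elements: 22
  New max = max(-19, 22) = 22

Answer: 22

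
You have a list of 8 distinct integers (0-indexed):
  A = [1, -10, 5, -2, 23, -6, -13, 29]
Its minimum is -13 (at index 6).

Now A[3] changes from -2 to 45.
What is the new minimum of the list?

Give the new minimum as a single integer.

Old min = -13 (at index 6)
Change: A[3] -2 -> 45
Changed element was NOT the old min.
  New min = min(old_min, new_val) = min(-13, 45) = -13

Answer: -13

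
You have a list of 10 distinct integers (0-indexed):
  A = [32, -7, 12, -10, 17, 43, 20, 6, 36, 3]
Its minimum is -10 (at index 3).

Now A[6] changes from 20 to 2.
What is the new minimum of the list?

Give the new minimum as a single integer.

Old min = -10 (at index 3)
Change: A[6] 20 -> 2
Changed element was NOT the old min.
  New min = min(old_min, new_val) = min(-10, 2) = -10

Answer: -10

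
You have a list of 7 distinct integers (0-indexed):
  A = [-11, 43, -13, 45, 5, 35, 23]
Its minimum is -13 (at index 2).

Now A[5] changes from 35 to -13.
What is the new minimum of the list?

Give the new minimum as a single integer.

Old min = -13 (at index 2)
Change: A[5] 35 -> -13
Changed element was NOT the old min.
  New min = min(old_min, new_val) = min(-13, -13) = -13

Answer: -13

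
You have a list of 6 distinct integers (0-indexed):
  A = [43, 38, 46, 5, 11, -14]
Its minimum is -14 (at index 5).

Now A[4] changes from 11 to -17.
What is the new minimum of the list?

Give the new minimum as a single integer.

Answer: -17

Derivation:
Old min = -14 (at index 5)
Change: A[4] 11 -> -17
Changed element was NOT the old min.
  New min = min(old_min, new_val) = min(-14, -17) = -17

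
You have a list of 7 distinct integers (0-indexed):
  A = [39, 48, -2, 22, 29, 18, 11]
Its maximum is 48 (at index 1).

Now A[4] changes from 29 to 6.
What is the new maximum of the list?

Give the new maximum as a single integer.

Old max = 48 (at index 1)
Change: A[4] 29 -> 6
Changed element was NOT the old max.
  New max = max(old_max, new_val) = max(48, 6) = 48

Answer: 48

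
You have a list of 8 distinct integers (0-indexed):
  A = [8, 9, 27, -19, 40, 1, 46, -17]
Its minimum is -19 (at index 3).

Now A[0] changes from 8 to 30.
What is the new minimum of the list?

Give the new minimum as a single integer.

Answer: -19

Derivation:
Old min = -19 (at index 3)
Change: A[0] 8 -> 30
Changed element was NOT the old min.
  New min = min(old_min, new_val) = min(-19, 30) = -19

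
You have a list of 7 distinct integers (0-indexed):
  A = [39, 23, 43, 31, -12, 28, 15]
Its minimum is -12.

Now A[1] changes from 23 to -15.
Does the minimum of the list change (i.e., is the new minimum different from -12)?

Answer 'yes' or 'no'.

Old min = -12
Change: A[1] 23 -> -15
Changed element was NOT the min; min changes only if -15 < -12.
New min = -15; changed? yes

Answer: yes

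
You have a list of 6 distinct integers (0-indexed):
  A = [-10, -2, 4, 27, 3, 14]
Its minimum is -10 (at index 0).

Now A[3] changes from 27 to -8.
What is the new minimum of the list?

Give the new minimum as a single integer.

Old min = -10 (at index 0)
Change: A[3] 27 -> -8
Changed element was NOT the old min.
  New min = min(old_min, new_val) = min(-10, -8) = -10

Answer: -10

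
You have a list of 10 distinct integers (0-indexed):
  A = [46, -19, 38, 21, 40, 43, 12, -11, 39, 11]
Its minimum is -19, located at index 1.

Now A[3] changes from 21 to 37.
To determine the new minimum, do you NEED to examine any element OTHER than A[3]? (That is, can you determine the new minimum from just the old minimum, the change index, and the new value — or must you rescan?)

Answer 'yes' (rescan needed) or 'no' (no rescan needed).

Old min = -19 at index 1
Change at index 3: 21 -> 37
Index 3 was NOT the min. New min = min(-19, 37). No rescan of other elements needed.
Needs rescan: no

Answer: no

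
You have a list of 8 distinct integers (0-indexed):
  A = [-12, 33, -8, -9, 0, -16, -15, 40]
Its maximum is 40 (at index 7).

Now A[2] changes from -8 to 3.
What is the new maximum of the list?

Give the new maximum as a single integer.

Old max = 40 (at index 7)
Change: A[2] -8 -> 3
Changed element was NOT the old max.
  New max = max(old_max, new_val) = max(40, 3) = 40

Answer: 40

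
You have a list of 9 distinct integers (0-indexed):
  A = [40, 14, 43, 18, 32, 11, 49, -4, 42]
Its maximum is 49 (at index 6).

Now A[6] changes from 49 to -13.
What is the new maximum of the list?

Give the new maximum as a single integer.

Answer: 43

Derivation:
Old max = 49 (at index 6)
Change: A[6] 49 -> -13
Changed element WAS the max -> may need rescan.
  Max of remaining elements: 43
  New max = max(-13, 43) = 43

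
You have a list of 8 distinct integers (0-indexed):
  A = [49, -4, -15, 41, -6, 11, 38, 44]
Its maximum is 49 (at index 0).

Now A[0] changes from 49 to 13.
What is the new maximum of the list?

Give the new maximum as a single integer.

Answer: 44

Derivation:
Old max = 49 (at index 0)
Change: A[0] 49 -> 13
Changed element WAS the max -> may need rescan.
  Max of remaining elements: 44
  New max = max(13, 44) = 44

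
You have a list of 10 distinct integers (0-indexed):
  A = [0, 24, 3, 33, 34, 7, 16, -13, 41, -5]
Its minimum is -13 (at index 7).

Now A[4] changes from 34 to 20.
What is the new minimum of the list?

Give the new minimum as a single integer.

Answer: -13

Derivation:
Old min = -13 (at index 7)
Change: A[4] 34 -> 20
Changed element was NOT the old min.
  New min = min(old_min, new_val) = min(-13, 20) = -13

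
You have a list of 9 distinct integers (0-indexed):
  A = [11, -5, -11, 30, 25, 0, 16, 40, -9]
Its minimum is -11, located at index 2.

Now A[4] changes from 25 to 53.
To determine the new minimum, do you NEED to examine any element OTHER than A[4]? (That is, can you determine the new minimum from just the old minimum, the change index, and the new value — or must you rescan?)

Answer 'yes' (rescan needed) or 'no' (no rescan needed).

Old min = -11 at index 2
Change at index 4: 25 -> 53
Index 4 was NOT the min. New min = min(-11, 53). No rescan of other elements needed.
Needs rescan: no

Answer: no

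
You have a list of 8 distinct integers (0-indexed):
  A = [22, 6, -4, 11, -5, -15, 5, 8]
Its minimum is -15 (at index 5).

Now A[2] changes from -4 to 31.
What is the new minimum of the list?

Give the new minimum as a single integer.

Answer: -15

Derivation:
Old min = -15 (at index 5)
Change: A[2] -4 -> 31
Changed element was NOT the old min.
  New min = min(old_min, new_val) = min(-15, 31) = -15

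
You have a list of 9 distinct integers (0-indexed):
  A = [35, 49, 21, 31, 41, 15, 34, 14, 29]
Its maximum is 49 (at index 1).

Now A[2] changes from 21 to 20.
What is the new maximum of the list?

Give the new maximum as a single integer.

Answer: 49

Derivation:
Old max = 49 (at index 1)
Change: A[2] 21 -> 20
Changed element was NOT the old max.
  New max = max(old_max, new_val) = max(49, 20) = 49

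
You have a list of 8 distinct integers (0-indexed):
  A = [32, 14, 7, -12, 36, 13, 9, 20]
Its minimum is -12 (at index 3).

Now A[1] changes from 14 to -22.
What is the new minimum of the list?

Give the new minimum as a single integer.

Answer: -22

Derivation:
Old min = -12 (at index 3)
Change: A[1] 14 -> -22
Changed element was NOT the old min.
  New min = min(old_min, new_val) = min(-12, -22) = -22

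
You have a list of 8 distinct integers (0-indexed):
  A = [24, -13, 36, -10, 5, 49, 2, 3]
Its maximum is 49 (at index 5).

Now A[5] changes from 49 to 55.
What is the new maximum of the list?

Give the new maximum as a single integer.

Answer: 55

Derivation:
Old max = 49 (at index 5)
Change: A[5] 49 -> 55
Changed element WAS the max -> may need rescan.
  Max of remaining elements: 36
  New max = max(55, 36) = 55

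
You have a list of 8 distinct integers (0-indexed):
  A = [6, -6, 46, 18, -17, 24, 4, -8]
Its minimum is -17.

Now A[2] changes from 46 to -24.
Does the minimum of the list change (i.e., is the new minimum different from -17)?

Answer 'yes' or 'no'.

Old min = -17
Change: A[2] 46 -> -24
Changed element was NOT the min; min changes only if -24 < -17.
New min = -24; changed? yes

Answer: yes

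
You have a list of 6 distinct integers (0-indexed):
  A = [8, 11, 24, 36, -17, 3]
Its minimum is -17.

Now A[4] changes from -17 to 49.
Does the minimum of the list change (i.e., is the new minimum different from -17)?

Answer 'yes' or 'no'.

Answer: yes

Derivation:
Old min = -17
Change: A[4] -17 -> 49
Changed element was the min; new min must be rechecked.
New min = 3; changed? yes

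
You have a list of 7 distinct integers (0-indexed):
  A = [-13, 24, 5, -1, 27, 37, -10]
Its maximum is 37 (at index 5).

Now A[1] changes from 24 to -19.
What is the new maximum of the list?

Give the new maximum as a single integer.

Answer: 37

Derivation:
Old max = 37 (at index 5)
Change: A[1] 24 -> -19
Changed element was NOT the old max.
  New max = max(old_max, new_val) = max(37, -19) = 37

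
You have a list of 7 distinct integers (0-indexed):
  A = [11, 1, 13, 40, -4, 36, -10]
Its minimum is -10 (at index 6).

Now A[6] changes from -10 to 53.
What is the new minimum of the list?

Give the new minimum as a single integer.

Answer: -4

Derivation:
Old min = -10 (at index 6)
Change: A[6] -10 -> 53
Changed element WAS the min. Need to check: is 53 still <= all others?
  Min of remaining elements: -4
  New min = min(53, -4) = -4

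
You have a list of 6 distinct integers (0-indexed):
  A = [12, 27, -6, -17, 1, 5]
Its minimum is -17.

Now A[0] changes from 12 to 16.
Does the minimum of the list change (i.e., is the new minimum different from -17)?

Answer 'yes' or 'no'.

Answer: no

Derivation:
Old min = -17
Change: A[0] 12 -> 16
Changed element was NOT the min; min changes only if 16 < -17.
New min = -17; changed? no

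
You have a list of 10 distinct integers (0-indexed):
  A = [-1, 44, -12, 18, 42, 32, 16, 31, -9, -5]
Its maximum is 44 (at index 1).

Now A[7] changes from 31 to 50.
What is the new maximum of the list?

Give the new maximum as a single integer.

Answer: 50

Derivation:
Old max = 44 (at index 1)
Change: A[7] 31 -> 50
Changed element was NOT the old max.
  New max = max(old_max, new_val) = max(44, 50) = 50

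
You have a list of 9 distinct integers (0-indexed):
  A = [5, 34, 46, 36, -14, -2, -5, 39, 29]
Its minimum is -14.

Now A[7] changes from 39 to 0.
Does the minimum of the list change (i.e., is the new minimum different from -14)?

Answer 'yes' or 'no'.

Old min = -14
Change: A[7] 39 -> 0
Changed element was NOT the min; min changes only if 0 < -14.
New min = -14; changed? no

Answer: no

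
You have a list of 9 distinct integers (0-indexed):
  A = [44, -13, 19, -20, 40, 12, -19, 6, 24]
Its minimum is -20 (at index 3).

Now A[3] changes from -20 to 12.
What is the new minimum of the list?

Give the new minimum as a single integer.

Old min = -20 (at index 3)
Change: A[3] -20 -> 12
Changed element WAS the min. Need to check: is 12 still <= all others?
  Min of remaining elements: -19
  New min = min(12, -19) = -19

Answer: -19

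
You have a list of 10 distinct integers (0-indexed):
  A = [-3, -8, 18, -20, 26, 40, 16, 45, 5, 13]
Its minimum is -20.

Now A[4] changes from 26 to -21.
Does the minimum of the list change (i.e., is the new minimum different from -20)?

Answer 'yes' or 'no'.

Old min = -20
Change: A[4] 26 -> -21
Changed element was NOT the min; min changes only if -21 < -20.
New min = -21; changed? yes

Answer: yes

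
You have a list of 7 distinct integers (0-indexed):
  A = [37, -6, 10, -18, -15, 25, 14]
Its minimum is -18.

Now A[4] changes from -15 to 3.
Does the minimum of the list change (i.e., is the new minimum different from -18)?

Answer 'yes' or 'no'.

Old min = -18
Change: A[4] -15 -> 3
Changed element was NOT the min; min changes only if 3 < -18.
New min = -18; changed? no

Answer: no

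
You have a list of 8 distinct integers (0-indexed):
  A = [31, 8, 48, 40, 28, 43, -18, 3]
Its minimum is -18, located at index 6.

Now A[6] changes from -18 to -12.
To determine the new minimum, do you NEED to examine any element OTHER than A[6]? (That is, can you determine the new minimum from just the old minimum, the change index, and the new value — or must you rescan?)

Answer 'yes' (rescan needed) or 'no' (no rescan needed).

Old min = -18 at index 6
Change at index 6: -18 -> -12
Index 6 WAS the min and new value -12 > old min -18. Must rescan other elements to find the new min.
Needs rescan: yes

Answer: yes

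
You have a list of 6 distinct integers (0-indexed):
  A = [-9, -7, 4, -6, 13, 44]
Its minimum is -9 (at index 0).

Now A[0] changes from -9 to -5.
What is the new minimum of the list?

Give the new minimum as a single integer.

Old min = -9 (at index 0)
Change: A[0] -9 -> -5
Changed element WAS the min. Need to check: is -5 still <= all others?
  Min of remaining elements: -7
  New min = min(-5, -7) = -7

Answer: -7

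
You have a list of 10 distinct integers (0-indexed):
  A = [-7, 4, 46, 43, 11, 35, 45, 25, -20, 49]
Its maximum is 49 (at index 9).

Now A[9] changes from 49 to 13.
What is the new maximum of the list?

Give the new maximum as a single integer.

Answer: 46

Derivation:
Old max = 49 (at index 9)
Change: A[9] 49 -> 13
Changed element WAS the max -> may need rescan.
  Max of remaining elements: 46
  New max = max(13, 46) = 46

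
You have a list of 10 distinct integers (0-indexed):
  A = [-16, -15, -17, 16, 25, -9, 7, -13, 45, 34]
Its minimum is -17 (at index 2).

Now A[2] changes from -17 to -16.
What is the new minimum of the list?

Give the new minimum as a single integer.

Answer: -16

Derivation:
Old min = -17 (at index 2)
Change: A[2] -17 -> -16
Changed element WAS the min. Need to check: is -16 still <= all others?
  Min of remaining elements: -16
  New min = min(-16, -16) = -16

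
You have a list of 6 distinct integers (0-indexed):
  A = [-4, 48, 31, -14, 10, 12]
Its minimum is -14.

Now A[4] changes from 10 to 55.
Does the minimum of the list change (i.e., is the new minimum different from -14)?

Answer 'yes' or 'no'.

Old min = -14
Change: A[4] 10 -> 55
Changed element was NOT the min; min changes only if 55 < -14.
New min = -14; changed? no

Answer: no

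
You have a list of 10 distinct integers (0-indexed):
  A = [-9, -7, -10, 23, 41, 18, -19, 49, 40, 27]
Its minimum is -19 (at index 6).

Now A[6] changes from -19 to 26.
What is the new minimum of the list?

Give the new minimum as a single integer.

Answer: -10

Derivation:
Old min = -19 (at index 6)
Change: A[6] -19 -> 26
Changed element WAS the min. Need to check: is 26 still <= all others?
  Min of remaining elements: -10
  New min = min(26, -10) = -10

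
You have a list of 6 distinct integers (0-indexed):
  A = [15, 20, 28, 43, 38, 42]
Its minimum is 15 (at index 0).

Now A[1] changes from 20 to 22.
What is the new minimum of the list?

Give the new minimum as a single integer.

Answer: 15

Derivation:
Old min = 15 (at index 0)
Change: A[1] 20 -> 22
Changed element was NOT the old min.
  New min = min(old_min, new_val) = min(15, 22) = 15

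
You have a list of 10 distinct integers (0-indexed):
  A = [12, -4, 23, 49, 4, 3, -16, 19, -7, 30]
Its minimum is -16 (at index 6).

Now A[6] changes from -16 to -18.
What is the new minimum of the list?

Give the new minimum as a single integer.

Answer: -18

Derivation:
Old min = -16 (at index 6)
Change: A[6] -16 -> -18
Changed element WAS the min. Need to check: is -18 still <= all others?
  Min of remaining elements: -7
  New min = min(-18, -7) = -18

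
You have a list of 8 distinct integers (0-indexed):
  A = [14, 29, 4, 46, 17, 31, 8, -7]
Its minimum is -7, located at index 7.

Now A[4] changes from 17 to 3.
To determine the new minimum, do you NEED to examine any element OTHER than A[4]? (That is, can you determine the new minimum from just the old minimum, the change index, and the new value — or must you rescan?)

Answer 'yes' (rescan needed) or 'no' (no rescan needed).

Old min = -7 at index 7
Change at index 4: 17 -> 3
Index 4 was NOT the min. New min = min(-7, 3). No rescan of other elements needed.
Needs rescan: no

Answer: no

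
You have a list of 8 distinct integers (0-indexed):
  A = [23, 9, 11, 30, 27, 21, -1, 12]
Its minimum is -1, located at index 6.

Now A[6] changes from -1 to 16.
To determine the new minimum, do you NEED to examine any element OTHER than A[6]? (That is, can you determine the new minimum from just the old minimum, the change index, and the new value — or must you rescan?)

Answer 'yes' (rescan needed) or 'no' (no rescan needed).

Old min = -1 at index 6
Change at index 6: -1 -> 16
Index 6 WAS the min and new value 16 > old min -1. Must rescan other elements to find the new min.
Needs rescan: yes

Answer: yes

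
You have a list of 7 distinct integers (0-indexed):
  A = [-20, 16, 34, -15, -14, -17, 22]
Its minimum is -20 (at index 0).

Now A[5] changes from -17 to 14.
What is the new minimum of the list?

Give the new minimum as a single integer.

Answer: -20

Derivation:
Old min = -20 (at index 0)
Change: A[5] -17 -> 14
Changed element was NOT the old min.
  New min = min(old_min, new_val) = min(-20, 14) = -20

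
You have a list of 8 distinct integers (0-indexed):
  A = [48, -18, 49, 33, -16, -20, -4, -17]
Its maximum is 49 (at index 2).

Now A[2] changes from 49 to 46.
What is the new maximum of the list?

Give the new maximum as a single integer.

Old max = 49 (at index 2)
Change: A[2] 49 -> 46
Changed element WAS the max -> may need rescan.
  Max of remaining elements: 48
  New max = max(46, 48) = 48

Answer: 48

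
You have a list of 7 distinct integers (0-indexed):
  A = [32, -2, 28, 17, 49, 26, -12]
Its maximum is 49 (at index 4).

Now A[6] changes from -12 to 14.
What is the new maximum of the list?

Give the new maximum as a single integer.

Answer: 49

Derivation:
Old max = 49 (at index 4)
Change: A[6] -12 -> 14
Changed element was NOT the old max.
  New max = max(old_max, new_val) = max(49, 14) = 49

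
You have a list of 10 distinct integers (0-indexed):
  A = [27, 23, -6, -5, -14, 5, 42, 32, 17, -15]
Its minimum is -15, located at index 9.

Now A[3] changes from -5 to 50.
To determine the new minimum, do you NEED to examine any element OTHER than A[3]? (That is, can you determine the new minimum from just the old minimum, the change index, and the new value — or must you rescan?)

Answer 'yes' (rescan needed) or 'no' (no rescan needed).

Answer: no

Derivation:
Old min = -15 at index 9
Change at index 3: -5 -> 50
Index 3 was NOT the min. New min = min(-15, 50). No rescan of other elements needed.
Needs rescan: no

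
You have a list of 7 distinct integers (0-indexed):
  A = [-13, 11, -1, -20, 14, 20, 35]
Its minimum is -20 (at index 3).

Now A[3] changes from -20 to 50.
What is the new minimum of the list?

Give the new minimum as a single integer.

Old min = -20 (at index 3)
Change: A[3] -20 -> 50
Changed element WAS the min. Need to check: is 50 still <= all others?
  Min of remaining elements: -13
  New min = min(50, -13) = -13

Answer: -13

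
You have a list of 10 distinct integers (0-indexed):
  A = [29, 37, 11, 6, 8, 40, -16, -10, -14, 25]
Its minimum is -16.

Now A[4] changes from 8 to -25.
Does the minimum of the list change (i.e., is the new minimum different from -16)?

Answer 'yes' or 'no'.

Old min = -16
Change: A[4] 8 -> -25
Changed element was NOT the min; min changes only if -25 < -16.
New min = -25; changed? yes

Answer: yes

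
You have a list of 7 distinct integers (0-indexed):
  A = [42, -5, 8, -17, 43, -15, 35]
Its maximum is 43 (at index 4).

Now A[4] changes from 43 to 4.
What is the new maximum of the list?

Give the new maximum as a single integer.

Old max = 43 (at index 4)
Change: A[4] 43 -> 4
Changed element WAS the max -> may need rescan.
  Max of remaining elements: 42
  New max = max(4, 42) = 42

Answer: 42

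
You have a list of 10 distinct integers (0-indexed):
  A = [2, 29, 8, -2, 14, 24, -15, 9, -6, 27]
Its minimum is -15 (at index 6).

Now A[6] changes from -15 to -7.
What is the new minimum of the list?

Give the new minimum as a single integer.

Old min = -15 (at index 6)
Change: A[6] -15 -> -7
Changed element WAS the min. Need to check: is -7 still <= all others?
  Min of remaining elements: -6
  New min = min(-7, -6) = -7

Answer: -7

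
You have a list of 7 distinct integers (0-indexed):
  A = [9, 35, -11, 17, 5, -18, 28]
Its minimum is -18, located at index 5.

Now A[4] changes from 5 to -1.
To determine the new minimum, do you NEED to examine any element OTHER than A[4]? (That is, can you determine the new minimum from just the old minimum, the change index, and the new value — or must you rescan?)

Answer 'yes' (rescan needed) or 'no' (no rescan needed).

Old min = -18 at index 5
Change at index 4: 5 -> -1
Index 4 was NOT the min. New min = min(-18, -1). No rescan of other elements needed.
Needs rescan: no

Answer: no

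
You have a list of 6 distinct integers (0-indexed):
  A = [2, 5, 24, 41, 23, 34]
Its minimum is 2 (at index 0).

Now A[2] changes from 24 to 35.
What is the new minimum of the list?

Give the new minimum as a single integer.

Old min = 2 (at index 0)
Change: A[2] 24 -> 35
Changed element was NOT the old min.
  New min = min(old_min, new_val) = min(2, 35) = 2

Answer: 2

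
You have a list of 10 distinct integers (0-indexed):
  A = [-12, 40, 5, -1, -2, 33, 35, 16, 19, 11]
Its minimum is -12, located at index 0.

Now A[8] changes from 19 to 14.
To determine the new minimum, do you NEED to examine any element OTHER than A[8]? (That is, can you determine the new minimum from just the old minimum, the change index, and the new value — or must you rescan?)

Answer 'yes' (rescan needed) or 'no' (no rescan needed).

Answer: no

Derivation:
Old min = -12 at index 0
Change at index 8: 19 -> 14
Index 8 was NOT the min. New min = min(-12, 14). No rescan of other elements needed.
Needs rescan: no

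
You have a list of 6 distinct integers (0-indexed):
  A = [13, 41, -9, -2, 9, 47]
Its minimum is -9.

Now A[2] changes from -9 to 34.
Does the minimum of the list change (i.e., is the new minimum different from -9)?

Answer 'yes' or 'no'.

Answer: yes

Derivation:
Old min = -9
Change: A[2] -9 -> 34
Changed element was the min; new min must be rechecked.
New min = -2; changed? yes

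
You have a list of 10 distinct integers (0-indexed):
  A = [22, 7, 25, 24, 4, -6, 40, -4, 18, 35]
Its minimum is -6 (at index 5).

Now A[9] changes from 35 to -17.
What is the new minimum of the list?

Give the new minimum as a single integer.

Old min = -6 (at index 5)
Change: A[9] 35 -> -17
Changed element was NOT the old min.
  New min = min(old_min, new_val) = min(-6, -17) = -17

Answer: -17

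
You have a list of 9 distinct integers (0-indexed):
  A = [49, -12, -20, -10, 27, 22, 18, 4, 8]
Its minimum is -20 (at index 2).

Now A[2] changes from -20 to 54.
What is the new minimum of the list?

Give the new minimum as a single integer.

Answer: -12

Derivation:
Old min = -20 (at index 2)
Change: A[2] -20 -> 54
Changed element WAS the min. Need to check: is 54 still <= all others?
  Min of remaining elements: -12
  New min = min(54, -12) = -12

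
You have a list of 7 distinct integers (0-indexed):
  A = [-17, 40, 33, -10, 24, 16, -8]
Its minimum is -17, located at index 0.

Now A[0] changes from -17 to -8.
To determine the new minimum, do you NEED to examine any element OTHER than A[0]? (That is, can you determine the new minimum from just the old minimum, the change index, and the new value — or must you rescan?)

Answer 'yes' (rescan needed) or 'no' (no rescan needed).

Old min = -17 at index 0
Change at index 0: -17 -> -8
Index 0 WAS the min and new value -8 > old min -17. Must rescan other elements to find the new min.
Needs rescan: yes

Answer: yes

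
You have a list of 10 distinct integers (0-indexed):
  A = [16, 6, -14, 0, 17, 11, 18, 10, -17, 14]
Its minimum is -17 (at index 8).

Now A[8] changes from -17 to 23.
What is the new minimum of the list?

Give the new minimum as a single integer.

Old min = -17 (at index 8)
Change: A[8] -17 -> 23
Changed element WAS the min. Need to check: is 23 still <= all others?
  Min of remaining elements: -14
  New min = min(23, -14) = -14

Answer: -14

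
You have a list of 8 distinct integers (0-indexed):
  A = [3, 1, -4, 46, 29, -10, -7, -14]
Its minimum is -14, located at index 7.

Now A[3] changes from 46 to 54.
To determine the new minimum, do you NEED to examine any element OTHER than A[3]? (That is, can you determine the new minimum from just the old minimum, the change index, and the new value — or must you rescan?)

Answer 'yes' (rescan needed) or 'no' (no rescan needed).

Answer: no

Derivation:
Old min = -14 at index 7
Change at index 3: 46 -> 54
Index 3 was NOT the min. New min = min(-14, 54). No rescan of other elements needed.
Needs rescan: no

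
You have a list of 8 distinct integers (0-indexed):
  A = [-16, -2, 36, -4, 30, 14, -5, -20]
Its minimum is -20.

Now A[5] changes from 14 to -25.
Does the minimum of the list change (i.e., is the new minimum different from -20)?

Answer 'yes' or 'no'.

Answer: yes

Derivation:
Old min = -20
Change: A[5] 14 -> -25
Changed element was NOT the min; min changes only if -25 < -20.
New min = -25; changed? yes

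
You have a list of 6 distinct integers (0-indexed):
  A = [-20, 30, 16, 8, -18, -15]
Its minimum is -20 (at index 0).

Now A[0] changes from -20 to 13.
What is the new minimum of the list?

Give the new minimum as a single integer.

Answer: -18

Derivation:
Old min = -20 (at index 0)
Change: A[0] -20 -> 13
Changed element WAS the min. Need to check: is 13 still <= all others?
  Min of remaining elements: -18
  New min = min(13, -18) = -18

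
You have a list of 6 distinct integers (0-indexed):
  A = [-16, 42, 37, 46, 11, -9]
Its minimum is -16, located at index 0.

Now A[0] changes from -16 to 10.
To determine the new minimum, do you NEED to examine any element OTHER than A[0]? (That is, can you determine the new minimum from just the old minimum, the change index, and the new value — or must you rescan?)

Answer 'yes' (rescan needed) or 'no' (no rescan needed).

Old min = -16 at index 0
Change at index 0: -16 -> 10
Index 0 WAS the min and new value 10 > old min -16. Must rescan other elements to find the new min.
Needs rescan: yes

Answer: yes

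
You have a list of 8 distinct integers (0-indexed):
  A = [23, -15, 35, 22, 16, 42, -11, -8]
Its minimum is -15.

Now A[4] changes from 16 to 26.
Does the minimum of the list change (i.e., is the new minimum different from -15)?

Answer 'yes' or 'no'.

Old min = -15
Change: A[4] 16 -> 26
Changed element was NOT the min; min changes only if 26 < -15.
New min = -15; changed? no

Answer: no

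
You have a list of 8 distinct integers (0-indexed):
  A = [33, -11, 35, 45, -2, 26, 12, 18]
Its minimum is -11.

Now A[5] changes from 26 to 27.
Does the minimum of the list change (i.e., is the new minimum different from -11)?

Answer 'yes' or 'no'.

Answer: no

Derivation:
Old min = -11
Change: A[5] 26 -> 27
Changed element was NOT the min; min changes only if 27 < -11.
New min = -11; changed? no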